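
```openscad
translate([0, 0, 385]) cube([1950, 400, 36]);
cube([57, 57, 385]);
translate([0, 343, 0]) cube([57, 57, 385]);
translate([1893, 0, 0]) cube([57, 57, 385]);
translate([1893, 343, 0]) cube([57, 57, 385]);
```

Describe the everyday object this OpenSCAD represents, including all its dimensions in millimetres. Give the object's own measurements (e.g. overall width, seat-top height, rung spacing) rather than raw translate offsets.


A long wooden bench with a 1950 mm (x) × 400 mm (y) seat, 36 mm thick, its top surface 421 mm above the floor. Four 57 mm square legs at the seat corners, flush with the edges, run from z = 0 to the seat underside.


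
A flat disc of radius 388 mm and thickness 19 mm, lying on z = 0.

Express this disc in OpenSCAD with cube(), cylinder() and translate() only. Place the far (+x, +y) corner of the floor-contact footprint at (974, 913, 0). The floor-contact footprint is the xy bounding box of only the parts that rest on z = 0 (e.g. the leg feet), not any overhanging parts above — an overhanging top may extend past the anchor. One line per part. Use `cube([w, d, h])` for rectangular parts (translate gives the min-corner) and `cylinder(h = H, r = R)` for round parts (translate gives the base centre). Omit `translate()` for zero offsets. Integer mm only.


translate([586, 525, 0]) cylinder(h = 19, r = 388);


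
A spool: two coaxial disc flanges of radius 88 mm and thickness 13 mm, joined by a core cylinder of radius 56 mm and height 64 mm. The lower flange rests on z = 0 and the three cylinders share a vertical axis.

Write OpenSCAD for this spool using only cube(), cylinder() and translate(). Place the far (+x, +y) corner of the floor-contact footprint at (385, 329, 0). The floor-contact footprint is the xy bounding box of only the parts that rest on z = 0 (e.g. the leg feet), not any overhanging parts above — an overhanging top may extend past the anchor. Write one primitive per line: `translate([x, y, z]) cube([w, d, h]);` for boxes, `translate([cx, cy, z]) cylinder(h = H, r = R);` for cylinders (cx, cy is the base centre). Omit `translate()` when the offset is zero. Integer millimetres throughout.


translate([297, 241, 0]) cylinder(h = 13, r = 88);
translate([297, 241, 13]) cylinder(h = 64, r = 56);
translate([297, 241, 77]) cylinder(h = 13, r = 88);


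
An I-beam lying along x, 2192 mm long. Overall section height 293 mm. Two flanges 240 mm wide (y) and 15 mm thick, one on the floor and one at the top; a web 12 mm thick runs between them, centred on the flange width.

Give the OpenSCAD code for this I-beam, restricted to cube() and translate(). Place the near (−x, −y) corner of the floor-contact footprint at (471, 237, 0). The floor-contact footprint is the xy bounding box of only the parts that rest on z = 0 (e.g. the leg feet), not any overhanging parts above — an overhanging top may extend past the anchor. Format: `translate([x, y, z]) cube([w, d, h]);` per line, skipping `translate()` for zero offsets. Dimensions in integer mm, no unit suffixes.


translate([471, 237, 0]) cube([2192, 240, 15]);
translate([471, 351, 15]) cube([2192, 12, 263]);
translate([471, 237, 278]) cube([2192, 240, 15]);


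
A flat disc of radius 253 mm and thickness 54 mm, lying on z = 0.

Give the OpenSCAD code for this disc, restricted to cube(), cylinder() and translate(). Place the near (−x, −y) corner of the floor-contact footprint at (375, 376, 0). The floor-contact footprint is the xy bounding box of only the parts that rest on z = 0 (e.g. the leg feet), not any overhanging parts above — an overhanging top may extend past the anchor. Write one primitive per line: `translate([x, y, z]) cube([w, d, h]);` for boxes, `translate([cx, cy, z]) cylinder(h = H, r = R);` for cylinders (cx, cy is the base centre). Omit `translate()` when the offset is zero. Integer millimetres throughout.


translate([628, 629, 0]) cylinder(h = 54, r = 253);


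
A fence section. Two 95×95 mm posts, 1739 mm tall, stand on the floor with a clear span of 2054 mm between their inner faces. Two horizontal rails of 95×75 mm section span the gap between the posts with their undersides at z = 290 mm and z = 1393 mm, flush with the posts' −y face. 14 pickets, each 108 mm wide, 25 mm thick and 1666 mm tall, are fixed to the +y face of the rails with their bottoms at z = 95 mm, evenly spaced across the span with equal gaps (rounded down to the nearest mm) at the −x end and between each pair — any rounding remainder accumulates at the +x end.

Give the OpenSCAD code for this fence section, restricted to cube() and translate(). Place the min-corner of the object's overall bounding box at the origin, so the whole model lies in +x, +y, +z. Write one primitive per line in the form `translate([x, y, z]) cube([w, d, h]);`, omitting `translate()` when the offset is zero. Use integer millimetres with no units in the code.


cube([95, 95, 1739]);
translate([2149, 0, 0]) cube([95, 95, 1739]);
translate([95, 0, 290]) cube([2054, 95, 75]);
translate([95, 0, 1393]) cube([2054, 95, 75]);
translate([131, 95, 95]) cube([108, 25, 1666]);
translate([275, 95, 95]) cube([108, 25, 1666]);
translate([419, 95, 95]) cube([108, 25, 1666]);
translate([563, 95, 95]) cube([108, 25, 1666]);
translate([707, 95, 95]) cube([108, 25, 1666]);
translate([851, 95, 95]) cube([108, 25, 1666]);
translate([995, 95, 95]) cube([108, 25, 1666]);
translate([1139, 95, 95]) cube([108, 25, 1666]);
translate([1283, 95, 95]) cube([108, 25, 1666]);
translate([1427, 95, 95]) cube([108, 25, 1666]);
translate([1571, 95, 95]) cube([108, 25, 1666]);
translate([1715, 95, 95]) cube([108, 25, 1666]);
translate([1859, 95, 95]) cube([108, 25, 1666]);
translate([2003, 95, 95]) cube([108, 25, 1666]);


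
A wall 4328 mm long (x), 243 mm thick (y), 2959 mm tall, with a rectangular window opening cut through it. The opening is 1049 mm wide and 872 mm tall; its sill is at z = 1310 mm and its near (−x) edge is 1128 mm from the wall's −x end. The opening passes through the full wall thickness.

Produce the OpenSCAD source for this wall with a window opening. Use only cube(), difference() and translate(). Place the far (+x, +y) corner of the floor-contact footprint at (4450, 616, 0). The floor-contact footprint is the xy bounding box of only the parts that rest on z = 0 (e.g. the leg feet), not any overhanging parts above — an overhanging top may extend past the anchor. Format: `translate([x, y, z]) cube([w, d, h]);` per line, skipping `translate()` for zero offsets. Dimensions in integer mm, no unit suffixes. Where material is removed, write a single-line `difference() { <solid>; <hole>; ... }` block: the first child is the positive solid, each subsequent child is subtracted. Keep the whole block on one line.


difference() { translate([122, 373, 0]) cube([4328, 243, 2959]); translate([1250, 373, 1310]) cube([1049, 243, 872]); }


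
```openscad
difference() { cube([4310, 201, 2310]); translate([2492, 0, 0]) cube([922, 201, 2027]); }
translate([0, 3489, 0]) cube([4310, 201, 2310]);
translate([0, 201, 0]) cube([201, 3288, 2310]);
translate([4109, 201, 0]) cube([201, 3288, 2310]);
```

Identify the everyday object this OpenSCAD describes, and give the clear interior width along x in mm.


A single room. The interior width is 3908 mm.

Four walls enclosing a rectangle with a door in the front wall — a room. Outside width 4310 minus two 201 mm walls gives 3908 mm.


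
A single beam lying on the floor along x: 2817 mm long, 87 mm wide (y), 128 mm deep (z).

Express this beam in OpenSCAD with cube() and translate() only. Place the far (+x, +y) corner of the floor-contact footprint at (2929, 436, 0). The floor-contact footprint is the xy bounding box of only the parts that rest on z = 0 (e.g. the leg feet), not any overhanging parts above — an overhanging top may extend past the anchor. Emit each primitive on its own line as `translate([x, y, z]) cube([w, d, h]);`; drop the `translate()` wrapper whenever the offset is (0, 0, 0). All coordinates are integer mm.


translate([112, 349, 0]) cube([2817, 87, 128]);


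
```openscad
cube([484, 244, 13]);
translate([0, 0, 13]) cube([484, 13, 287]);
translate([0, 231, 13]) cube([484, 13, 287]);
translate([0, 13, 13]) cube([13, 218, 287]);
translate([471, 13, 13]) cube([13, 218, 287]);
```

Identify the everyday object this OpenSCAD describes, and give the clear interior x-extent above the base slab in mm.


An open box. The internal width is 458 mm.

A 484×244 base slab with four walls standing on it — an open box. The base is 484 mm wide and the walls are 13 mm thick, so the internal width is 484 − 2 × 13 = 458 mm.


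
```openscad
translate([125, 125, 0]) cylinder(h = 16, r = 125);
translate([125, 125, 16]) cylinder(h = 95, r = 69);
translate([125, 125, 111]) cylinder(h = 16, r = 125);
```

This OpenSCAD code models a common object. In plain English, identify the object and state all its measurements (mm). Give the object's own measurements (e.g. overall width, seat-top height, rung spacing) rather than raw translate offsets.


A spool: two coaxial disc flanges of radius 125 mm and thickness 16 mm, joined by a core cylinder of radius 69 mm and height 95 mm. The lower flange rests on z = 0 and the three cylinders share a vertical axis.


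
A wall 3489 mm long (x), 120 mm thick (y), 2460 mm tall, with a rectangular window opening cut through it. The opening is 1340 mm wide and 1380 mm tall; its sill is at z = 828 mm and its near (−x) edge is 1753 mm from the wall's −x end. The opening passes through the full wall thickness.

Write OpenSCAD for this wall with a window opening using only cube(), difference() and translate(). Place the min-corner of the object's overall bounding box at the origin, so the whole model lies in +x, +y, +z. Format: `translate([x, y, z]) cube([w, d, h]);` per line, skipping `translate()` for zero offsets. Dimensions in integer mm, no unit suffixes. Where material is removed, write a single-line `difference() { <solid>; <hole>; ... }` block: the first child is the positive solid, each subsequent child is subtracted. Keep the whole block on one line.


difference() { cube([3489, 120, 2460]); translate([1753, 0, 828]) cube([1340, 120, 1380]); }


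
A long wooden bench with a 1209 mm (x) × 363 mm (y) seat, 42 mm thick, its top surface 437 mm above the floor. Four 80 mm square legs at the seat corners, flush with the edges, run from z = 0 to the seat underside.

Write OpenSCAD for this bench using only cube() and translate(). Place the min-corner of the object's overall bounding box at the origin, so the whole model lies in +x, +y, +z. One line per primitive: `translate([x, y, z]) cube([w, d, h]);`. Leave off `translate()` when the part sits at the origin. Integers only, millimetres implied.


translate([0, 0, 395]) cube([1209, 363, 42]);
cube([80, 80, 395]);
translate([0, 283, 0]) cube([80, 80, 395]);
translate([1129, 0, 0]) cube([80, 80, 395]);
translate([1129, 283, 0]) cube([80, 80, 395]);


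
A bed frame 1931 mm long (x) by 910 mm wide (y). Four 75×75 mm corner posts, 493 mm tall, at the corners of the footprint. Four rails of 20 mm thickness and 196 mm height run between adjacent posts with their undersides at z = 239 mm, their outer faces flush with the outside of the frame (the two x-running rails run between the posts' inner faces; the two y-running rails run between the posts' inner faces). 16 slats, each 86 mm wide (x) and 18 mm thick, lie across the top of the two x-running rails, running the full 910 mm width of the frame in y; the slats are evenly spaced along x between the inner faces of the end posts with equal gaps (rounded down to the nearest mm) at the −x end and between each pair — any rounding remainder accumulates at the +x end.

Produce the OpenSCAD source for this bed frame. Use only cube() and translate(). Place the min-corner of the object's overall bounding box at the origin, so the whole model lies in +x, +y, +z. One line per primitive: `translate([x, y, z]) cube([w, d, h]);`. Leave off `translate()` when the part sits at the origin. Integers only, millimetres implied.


cube([75, 75, 493]);
translate([0, 835, 0]) cube([75, 75, 493]);
translate([1856, 0, 0]) cube([75, 75, 493]);
translate([1856, 835, 0]) cube([75, 75, 493]);
translate([75, 0, 239]) cube([1781, 20, 196]);
translate([75, 890, 239]) cube([1781, 20, 196]);
translate([0, 75, 239]) cube([20, 760, 196]);
translate([1911, 75, 239]) cube([20, 760, 196]);
translate([98, 0, 435]) cube([86, 910, 18]);
translate([207, 0, 435]) cube([86, 910, 18]);
translate([316, 0, 435]) cube([86, 910, 18]);
translate([425, 0, 435]) cube([86, 910, 18]);
translate([534, 0, 435]) cube([86, 910, 18]);
translate([643, 0, 435]) cube([86, 910, 18]);
translate([752, 0, 435]) cube([86, 910, 18]);
translate([861, 0, 435]) cube([86, 910, 18]);
translate([970, 0, 435]) cube([86, 910, 18]);
translate([1079, 0, 435]) cube([86, 910, 18]);
translate([1188, 0, 435]) cube([86, 910, 18]);
translate([1297, 0, 435]) cube([86, 910, 18]);
translate([1406, 0, 435]) cube([86, 910, 18]);
translate([1515, 0, 435]) cube([86, 910, 18]);
translate([1624, 0, 435]) cube([86, 910, 18]);
translate([1733, 0, 435]) cube([86, 910, 18]);


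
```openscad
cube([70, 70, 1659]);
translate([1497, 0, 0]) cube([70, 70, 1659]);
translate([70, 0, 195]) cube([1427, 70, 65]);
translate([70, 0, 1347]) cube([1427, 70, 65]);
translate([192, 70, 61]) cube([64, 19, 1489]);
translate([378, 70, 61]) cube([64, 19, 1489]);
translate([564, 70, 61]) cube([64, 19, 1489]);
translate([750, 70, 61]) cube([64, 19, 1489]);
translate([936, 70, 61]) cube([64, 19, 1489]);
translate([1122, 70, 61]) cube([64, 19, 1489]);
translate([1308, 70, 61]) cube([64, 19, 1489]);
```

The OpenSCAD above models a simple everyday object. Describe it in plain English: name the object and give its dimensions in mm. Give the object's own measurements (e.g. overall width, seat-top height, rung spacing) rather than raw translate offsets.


A fence section. Two 70×70 mm posts, 1659 mm tall, stand on the floor with a clear span of 1427 mm between their inner faces. Two horizontal rails of 70×65 mm section span the gap between the posts with their undersides at z = 195 mm and z = 1347 mm, flush with the posts' −y face. 7 pickets, each 64 mm wide, 19 mm thick and 1489 mm tall, are fixed to the +y face of the rails with their bottoms at z = 61 mm, spaced across the span with a 122 mm gap after the −x post and between neighbouring pickets, with 125 mm left before the +x post.


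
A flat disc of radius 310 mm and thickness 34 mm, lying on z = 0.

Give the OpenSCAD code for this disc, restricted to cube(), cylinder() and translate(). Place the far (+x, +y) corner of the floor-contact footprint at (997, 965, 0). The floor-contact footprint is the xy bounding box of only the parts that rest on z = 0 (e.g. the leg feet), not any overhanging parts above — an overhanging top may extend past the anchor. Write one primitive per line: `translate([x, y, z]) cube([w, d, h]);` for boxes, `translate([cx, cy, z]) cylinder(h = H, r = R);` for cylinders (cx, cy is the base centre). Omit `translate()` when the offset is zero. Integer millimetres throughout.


translate([687, 655, 0]) cylinder(h = 34, r = 310);


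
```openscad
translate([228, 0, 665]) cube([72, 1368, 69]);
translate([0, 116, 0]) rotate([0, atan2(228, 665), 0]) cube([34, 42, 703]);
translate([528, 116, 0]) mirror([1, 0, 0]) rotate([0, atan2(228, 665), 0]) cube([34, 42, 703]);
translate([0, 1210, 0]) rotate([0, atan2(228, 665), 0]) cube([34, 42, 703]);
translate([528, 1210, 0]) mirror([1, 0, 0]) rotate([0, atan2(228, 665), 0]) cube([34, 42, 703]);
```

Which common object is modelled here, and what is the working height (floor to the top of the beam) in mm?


A sawhorse. The overall height is 734 mm.

A beam across two mirrored pairs of raked legs — a sawhorse. The beam's underside is at z = 665 (matching the legs' vertical rise in atan2(228, 665)) and the beam is 69 mm tall, so its top is at 665 + 69 = 734 mm. The raked legs top out at the beam's underside, so that is the highest point.


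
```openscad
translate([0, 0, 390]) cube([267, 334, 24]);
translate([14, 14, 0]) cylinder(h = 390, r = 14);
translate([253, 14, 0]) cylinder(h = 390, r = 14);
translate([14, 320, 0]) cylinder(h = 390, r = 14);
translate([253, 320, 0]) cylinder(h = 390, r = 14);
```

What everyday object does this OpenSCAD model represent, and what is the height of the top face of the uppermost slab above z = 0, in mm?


A stool. The seat height is 414 mm.

A 267×334×24 slab at z = 390 on four corner cylinders — a stool. The seat top is 390 + 24 = 414 mm.


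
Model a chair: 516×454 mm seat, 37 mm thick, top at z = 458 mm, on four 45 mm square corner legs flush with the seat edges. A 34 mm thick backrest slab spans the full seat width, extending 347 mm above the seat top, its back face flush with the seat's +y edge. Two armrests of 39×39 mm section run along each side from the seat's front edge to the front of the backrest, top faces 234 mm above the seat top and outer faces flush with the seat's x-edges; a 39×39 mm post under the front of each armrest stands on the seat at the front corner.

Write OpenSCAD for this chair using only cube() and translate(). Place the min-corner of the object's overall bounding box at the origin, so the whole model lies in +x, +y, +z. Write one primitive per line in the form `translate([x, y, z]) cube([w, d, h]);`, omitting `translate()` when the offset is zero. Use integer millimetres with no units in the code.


// leg_h = 458 - 37 = 421
// arm post h = 234 - 39 = 195
translate([0, 0, 421]) cube([516, 454, 37]);
cube([45, 45, 421]);
translate([471, 0, 0]) cube([45, 45, 421]);
translate([0, 409, 0]) cube([45, 45, 421]);
translate([471, 409, 0]) cube([45, 45, 421]);
translate([0, 420, 458]) cube([516, 34, 347]);
translate([0, 0, 653]) cube([39, 420, 39]);
translate([477, 0, 653]) cube([39, 420, 39]);
translate([0, 0, 458]) cube([39, 39, 195]);
translate([477, 0, 458]) cube([39, 39, 195]);


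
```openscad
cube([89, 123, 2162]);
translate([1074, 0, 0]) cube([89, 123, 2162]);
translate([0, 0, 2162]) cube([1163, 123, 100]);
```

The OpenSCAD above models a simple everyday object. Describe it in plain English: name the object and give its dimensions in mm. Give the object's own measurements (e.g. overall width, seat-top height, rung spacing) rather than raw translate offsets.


A door frame. The clear opening is 985 mm wide and 2162 mm high. Two 89 mm wide jambs, 123 mm deep, stand either side of the opening from the floor to the top of the opening. A 100 mm thick head sits across the top of both jambs, spanning the full outside width of the frame.


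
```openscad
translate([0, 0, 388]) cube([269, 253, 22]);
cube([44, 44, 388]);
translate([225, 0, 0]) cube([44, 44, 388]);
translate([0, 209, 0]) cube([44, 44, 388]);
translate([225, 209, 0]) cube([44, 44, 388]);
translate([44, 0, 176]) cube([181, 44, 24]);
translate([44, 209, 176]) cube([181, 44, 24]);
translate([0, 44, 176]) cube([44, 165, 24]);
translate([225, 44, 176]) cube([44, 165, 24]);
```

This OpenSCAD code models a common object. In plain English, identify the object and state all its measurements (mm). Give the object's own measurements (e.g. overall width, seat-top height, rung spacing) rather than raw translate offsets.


A four-legged stool. The seat is a 269×253×22 mm slab whose top surface is at z = 410 mm; four square legs, each 44×44 mm in cross-section, run from the floor (z = 0) to the underside of the seat, each flush with a corner of the seat. Four stretchers, 44 mm wide and 24 mm tall, connect adjacent legs with their undersides at z = 176 mm, each running between the inner faces of the legs it joins and aligned with the legs' outer faces on the other axis.


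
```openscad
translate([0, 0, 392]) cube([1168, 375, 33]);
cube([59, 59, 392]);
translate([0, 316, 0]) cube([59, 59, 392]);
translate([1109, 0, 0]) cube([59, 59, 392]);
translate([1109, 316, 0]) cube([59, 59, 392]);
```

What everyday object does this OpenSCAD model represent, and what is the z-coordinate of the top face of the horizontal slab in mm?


A bench. The seat-top height is 425 mm.

A long slab on four corner posts — a bench. The slab sits at z = 392 with thickness 33, so the top is 392 + 33 = 425 mm.


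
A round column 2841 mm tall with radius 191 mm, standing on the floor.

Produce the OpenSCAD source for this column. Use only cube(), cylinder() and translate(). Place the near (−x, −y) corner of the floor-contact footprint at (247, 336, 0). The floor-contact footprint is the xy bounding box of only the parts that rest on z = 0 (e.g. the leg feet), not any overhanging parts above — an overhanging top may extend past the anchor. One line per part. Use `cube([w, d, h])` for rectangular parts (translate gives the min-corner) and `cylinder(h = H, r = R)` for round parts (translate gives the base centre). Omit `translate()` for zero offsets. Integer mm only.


translate([438, 527, 0]) cylinder(h = 2841, r = 191);


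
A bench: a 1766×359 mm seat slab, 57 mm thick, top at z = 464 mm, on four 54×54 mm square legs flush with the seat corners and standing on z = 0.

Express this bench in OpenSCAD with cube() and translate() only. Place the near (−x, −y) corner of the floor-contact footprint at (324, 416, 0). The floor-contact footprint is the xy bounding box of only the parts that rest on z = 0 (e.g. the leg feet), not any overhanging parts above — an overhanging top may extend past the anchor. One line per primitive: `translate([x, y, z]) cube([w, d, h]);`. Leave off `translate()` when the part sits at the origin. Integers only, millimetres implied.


translate([324, 416, 407]) cube([1766, 359, 57]);
translate([324, 416, 0]) cube([54, 54, 407]);
translate([324, 721, 0]) cube([54, 54, 407]);
translate([2036, 416, 0]) cube([54, 54, 407]);
translate([2036, 721, 0]) cube([54, 54, 407]);


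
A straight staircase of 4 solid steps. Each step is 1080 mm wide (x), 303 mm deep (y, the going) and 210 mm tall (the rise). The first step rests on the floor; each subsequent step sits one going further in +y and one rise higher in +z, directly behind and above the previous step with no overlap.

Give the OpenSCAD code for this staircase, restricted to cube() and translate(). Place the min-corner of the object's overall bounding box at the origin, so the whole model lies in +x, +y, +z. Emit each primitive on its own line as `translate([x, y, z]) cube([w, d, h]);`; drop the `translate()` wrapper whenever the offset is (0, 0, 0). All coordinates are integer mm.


cube([1080, 303, 210]);
translate([0, 303, 210]) cube([1080, 303, 210]);
translate([0, 606, 420]) cube([1080, 303, 210]);
translate([0, 909, 630]) cube([1080, 303, 210]);


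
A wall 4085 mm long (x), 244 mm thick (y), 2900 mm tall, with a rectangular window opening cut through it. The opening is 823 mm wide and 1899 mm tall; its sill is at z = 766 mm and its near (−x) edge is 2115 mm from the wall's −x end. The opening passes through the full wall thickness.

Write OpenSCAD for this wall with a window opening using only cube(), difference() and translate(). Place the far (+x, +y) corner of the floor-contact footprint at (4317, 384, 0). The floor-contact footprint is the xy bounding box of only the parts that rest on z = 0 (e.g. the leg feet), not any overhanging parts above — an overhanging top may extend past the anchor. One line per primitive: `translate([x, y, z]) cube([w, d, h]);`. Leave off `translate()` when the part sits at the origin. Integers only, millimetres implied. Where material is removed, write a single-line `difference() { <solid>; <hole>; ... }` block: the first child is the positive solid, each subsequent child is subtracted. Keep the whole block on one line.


difference() { translate([232, 140, 0]) cube([4085, 244, 2900]); translate([2347, 140, 766]) cube([823, 244, 1899]); }


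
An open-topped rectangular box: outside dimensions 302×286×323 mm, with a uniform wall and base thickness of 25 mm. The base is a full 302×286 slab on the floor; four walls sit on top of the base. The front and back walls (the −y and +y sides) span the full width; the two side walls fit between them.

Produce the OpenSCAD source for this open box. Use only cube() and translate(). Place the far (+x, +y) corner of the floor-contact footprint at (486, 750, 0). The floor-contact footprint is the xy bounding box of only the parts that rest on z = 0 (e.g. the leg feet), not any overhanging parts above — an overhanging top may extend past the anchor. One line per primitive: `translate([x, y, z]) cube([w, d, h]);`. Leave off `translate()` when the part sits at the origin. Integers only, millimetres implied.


translate([184, 464, 0]) cube([302, 286, 25]);
translate([184, 464, 25]) cube([302, 25, 298]);
translate([184, 725, 25]) cube([302, 25, 298]);
translate([184, 489, 25]) cube([25, 236, 298]);
translate([461, 489, 25]) cube([25, 236, 298]);


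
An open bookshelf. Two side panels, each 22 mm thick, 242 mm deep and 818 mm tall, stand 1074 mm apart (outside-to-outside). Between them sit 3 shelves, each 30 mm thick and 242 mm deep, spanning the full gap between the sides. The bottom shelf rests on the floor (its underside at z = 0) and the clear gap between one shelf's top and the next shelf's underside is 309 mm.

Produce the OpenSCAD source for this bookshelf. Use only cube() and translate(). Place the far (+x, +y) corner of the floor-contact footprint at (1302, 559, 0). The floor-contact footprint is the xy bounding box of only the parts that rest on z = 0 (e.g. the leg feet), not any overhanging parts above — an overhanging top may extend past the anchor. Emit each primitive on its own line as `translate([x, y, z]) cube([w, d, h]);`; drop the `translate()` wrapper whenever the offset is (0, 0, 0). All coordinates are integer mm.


translate([228, 317, 0]) cube([22, 242, 818]);
translate([1280, 317, 0]) cube([22, 242, 818]);
translate([250, 317, 0]) cube([1030, 242, 30]);
translate([250, 317, 339]) cube([1030, 242, 30]);
translate([250, 317, 678]) cube([1030, 242, 30]);


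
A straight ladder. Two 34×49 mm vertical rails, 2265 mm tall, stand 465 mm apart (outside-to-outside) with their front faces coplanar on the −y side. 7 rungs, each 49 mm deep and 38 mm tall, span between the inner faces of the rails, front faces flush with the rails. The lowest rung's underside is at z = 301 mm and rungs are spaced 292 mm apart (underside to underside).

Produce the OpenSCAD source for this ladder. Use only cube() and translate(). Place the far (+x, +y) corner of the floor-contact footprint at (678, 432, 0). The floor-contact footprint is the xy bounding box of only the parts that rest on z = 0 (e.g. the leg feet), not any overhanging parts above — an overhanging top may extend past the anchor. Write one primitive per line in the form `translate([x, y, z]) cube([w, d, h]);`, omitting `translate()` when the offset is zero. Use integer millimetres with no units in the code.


translate([213, 383, 0]) cube([34, 49, 2265]);
translate([644, 383, 0]) cube([34, 49, 2265]);
translate([247, 383, 301]) cube([397, 49, 38]);
translate([247, 383, 593]) cube([397, 49, 38]);
translate([247, 383, 885]) cube([397, 49, 38]);
translate([247, 383, 1177]) cube([397, 49, 38]);
translate([247, 383, 1469]) cube([397, 49, 38]);
translate([247, 383, 1761]) cube([397, 49, 38]);
translate([247, 383, 2053]) cube([397, 49, 38]);


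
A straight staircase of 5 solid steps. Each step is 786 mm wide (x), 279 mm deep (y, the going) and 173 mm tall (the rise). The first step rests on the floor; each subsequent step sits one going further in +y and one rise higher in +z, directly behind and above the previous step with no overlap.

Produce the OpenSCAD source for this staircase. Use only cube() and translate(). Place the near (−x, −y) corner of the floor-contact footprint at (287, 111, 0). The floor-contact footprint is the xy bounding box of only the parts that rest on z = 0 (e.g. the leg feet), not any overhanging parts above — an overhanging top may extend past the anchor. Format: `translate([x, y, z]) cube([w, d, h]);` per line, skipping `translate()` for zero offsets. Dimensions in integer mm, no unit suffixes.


translate([287, 111, 0]) cube([786, 279, 173]);
translate([287, 390, 173]) cube([786, 279, 173]);
translate([287, 669, 346]) cube([786, 279, 173]);
translate([287, 948, 519]) cube([786, 279, 173]);
translate([287, 1227, 692]) cube([786, 279, 173]);


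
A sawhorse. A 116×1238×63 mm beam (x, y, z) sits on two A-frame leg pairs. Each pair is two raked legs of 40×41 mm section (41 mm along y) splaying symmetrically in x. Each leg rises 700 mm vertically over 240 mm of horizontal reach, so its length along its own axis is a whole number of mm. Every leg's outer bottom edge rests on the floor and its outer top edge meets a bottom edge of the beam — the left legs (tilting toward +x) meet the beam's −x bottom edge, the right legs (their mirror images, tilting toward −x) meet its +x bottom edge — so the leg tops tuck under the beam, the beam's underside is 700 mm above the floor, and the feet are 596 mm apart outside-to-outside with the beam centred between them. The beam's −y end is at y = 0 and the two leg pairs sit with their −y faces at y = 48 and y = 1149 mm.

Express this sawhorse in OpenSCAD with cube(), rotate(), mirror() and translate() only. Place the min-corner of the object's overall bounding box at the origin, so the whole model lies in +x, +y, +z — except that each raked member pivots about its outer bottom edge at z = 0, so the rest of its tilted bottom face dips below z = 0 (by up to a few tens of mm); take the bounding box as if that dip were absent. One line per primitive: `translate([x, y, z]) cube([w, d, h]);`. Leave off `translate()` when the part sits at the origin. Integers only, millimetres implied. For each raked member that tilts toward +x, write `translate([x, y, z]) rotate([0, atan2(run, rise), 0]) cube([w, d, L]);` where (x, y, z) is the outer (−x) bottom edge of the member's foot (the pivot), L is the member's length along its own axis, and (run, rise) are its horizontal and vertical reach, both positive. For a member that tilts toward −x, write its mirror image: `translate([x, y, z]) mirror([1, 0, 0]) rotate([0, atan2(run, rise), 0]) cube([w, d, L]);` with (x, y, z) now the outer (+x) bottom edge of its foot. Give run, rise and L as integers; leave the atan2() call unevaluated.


translate([240, 0, 700]) cube([116, 1238, 63]);
translate([0, 48, 0]) rotate([0, atan2(240, 700), 0]) cube([40, 41, 740]);
translate([596, 48, 0]) mirror([1, 0, 0]) rotate([0, atan2(240, 700), 0]) cube([40, 41, 740]);
translate([0, 1149, 0]) rotate([0, atan2(240, 700), 0]) cube([40, 41, 740]);
translate([596, 1149, 0]) mirror([1, 0, 0]) rotate([0, atan2(240, 700), 0]) cube([40, 41, 740]);


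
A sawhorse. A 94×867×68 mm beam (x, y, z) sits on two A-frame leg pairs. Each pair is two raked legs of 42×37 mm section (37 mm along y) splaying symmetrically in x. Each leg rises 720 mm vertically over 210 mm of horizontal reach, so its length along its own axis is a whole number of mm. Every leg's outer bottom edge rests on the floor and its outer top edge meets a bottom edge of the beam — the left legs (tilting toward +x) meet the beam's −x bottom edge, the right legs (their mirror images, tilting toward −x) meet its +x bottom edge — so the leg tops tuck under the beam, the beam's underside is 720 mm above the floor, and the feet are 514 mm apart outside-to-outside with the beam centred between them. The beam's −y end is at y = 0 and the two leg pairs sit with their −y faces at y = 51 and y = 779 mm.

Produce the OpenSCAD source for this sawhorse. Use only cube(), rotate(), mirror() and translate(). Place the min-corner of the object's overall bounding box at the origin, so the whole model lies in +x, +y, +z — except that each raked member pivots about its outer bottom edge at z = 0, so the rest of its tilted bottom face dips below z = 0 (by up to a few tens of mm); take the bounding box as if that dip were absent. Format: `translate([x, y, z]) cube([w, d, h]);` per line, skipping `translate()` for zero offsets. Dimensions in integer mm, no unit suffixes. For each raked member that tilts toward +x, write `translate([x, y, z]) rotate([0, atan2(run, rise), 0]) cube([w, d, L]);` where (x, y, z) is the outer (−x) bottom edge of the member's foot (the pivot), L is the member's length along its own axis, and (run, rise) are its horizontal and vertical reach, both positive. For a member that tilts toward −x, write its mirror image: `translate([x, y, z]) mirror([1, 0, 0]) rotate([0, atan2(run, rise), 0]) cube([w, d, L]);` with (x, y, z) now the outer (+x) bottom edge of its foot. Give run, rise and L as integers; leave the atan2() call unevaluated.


// leg length = √(210² + 720²) = 750
// right-leg outer foot x = 2·210 + 94 = 514
// beam min-corner = (210, 0, 720)
translate([210, 0, 720]) cube([94, 867, 68]);
translate([0, 51, 0]) rotate([0, atan2(210, 720), 0]) cube([42, 37, 750]);
translate([514, 51, 0]) mirror([1, 0, 0]) rotate([0, atan2(210, 720), 0]) cube([42, 37, 750]);
translate([0, 779, 0]) rotate([0, atan2(210, 720), 0]) cube([42, 37, 750]);
translate([514, 779, 0]) mirror([1, 0, 0]) rotate([0, atan2(210, 720), 0]) cube([42, 37, 750]);


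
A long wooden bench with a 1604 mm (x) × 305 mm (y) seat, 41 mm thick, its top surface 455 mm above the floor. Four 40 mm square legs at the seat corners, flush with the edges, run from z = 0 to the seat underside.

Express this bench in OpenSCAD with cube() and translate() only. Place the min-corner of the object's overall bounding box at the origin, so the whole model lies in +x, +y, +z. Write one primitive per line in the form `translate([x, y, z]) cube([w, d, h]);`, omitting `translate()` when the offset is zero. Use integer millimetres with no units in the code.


// leg_h = 455 − 41 = 414
translate([0, 0, 414]) cube([1604, 305, 41]);
cube([40, 40, 414]);
translate([0, 265, 0]) cube([40, 40, 414]);
translate([1564, 0, 0]) cube([40, 40, 414]);
translate([1564, 265, 0]) cube([40, 40, 414]);


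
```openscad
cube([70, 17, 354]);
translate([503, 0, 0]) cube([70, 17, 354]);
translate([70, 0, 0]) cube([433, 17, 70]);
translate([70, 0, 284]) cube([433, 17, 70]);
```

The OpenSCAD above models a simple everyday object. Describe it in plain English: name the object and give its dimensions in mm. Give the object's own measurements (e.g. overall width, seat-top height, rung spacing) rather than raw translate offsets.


A rectangular picture frame lying in the x–z plane (depth along y). The opening is 433 mm wide (x) by 214 mm tall (z), surrounded by a border 70 mm wide on all four sides. The frame is 17 mm deep and is made of two full-height vertical stiles with two horizontal rails fitted between them.


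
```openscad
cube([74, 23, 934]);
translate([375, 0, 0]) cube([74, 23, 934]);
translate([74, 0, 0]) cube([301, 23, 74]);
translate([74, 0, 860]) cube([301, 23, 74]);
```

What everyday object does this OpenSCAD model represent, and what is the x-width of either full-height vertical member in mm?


A picture frame. The border width is 74 mm.

Four thin pieces enclosing a rectangular opening — a picture frame. The two full-height stiles are 934 mm tall; the top rail sits at z = 860 and is 74 mm tall, so the border above the opening is 934 − 860 = 74 mm, matching the stile x-width.


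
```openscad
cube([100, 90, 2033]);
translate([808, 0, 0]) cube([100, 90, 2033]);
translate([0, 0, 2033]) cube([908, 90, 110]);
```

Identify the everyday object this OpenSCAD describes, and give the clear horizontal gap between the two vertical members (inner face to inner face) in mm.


A door frame. The clear opening width is 708 mm.

Two 2033 mm tall posts with a header on top — a door frame. The left jamb is 100 mm wide at x = 0; the right jamb starts at x = 808. The clear opening is 808 − 100 = 708 mm.


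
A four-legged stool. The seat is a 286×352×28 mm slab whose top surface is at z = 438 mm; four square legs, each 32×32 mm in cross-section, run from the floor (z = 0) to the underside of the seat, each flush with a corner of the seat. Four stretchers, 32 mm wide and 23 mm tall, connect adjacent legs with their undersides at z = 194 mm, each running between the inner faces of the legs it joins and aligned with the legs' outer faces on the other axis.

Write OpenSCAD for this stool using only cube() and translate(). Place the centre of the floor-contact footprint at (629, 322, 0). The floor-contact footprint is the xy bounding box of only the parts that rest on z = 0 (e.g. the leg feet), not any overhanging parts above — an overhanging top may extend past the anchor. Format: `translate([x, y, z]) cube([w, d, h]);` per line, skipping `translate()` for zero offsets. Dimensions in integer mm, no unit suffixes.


// leg_h = 438 - 28 = 410
// stretcher span = 286 - 2*32 = 222
translate([486, 146, 410]) cube([286, 352, 28]);
translate([486, 146, 0]) cube([32, 32, 410]);
translate([740, 146, 0]) cube([32, 32, 410]);
translate([486, 466, 0]) cube([32, 32, 410]);
translate([740, 466, 0]) cube([32, 32, 410]);
translate([518, 146, 194]) cube([222, 32, 23]);
translate([518, 466, 194]) cube([222, 32, 23]);
translate([486, 178, 194]) cube([32, 288, 23]);
translate([740, 178, 194]) cube([32, 288, 23]);


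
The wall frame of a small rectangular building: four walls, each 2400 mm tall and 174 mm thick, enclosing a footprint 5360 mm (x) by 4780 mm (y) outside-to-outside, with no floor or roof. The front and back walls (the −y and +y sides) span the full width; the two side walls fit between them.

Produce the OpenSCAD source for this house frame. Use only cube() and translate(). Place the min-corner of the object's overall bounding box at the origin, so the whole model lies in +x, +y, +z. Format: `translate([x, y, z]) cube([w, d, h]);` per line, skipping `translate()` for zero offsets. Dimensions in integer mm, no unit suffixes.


cube([5360, 174, 2400]);
translate([0, 4606, 0]) cube([5360, 174, 2400]);
translate([0, 174, 0]) cube([174, 4432, 2400]);
translate([5186, 174, 0]) cube([174, 4432, 2400]);


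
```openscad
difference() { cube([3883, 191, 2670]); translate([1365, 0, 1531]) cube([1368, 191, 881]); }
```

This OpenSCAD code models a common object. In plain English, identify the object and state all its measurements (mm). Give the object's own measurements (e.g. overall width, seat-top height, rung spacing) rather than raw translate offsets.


A wall 3883 mm long (x), 191 mm thick (y), 2670 mm tall, with a rectangular window opening cut through it. The opening is 1368 mm wide and 881 mm tall; its sill is at z = 1531 mm and its near (−x) edge is 1365 mm from the wall's −x end. The opening passes through the full wall thickness.


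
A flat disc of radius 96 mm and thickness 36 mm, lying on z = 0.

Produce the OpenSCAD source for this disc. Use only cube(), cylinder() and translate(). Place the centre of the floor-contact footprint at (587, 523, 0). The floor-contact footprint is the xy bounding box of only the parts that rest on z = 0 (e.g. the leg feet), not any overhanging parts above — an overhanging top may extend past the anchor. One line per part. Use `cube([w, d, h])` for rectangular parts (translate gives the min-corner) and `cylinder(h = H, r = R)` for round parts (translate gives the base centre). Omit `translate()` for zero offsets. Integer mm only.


translate([587, 523, 0]) cylinder(h = 36, r = 96);


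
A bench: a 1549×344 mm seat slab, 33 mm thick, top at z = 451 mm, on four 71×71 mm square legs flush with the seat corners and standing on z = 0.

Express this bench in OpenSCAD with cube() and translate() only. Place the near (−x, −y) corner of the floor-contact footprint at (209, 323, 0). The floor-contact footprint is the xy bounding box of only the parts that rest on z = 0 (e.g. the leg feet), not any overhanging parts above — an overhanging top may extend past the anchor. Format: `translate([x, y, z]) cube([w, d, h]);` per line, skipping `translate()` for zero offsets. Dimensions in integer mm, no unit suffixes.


translate([209, 323, 418]) cube([1549, 344, 33]);
translate([209, 323, 0]) cube([71, 71, 418]);
translate([209, 596, 0]) cube([71, 71, 418]);
translate([1687, 323, 0]) cube([71, 71, 418]);
translate([1687, 596, 0]) cube([71, 71, 418]);
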